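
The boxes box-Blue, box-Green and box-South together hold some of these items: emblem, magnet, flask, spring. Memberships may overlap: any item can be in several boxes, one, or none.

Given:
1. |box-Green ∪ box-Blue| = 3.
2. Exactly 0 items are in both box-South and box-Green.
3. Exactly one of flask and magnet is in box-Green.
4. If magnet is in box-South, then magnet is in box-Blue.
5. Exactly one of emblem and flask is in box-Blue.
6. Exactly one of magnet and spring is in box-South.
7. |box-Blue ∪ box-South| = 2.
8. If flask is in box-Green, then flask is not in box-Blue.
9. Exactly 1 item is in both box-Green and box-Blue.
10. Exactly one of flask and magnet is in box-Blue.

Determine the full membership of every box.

box-Blue = {emblem, magnet}; box-Green = {emblem, flask}; box-South = {magnet}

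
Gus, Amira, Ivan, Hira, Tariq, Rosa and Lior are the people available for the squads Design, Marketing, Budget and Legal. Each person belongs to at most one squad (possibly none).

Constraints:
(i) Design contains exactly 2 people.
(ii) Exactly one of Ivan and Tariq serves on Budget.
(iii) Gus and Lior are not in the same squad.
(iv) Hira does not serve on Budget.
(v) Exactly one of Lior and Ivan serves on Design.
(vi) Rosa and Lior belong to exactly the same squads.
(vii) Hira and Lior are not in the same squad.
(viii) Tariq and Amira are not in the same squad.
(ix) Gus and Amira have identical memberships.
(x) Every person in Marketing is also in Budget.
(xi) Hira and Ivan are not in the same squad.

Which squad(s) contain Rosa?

Rosa: Design

From (iv): Hira ∉ Budget.
(x) contrapositive: Hira ∉ Marketing.
Suppose Rosa ∉ Design: no assignment then satisfies all the clues, so Rosa ∈ Design.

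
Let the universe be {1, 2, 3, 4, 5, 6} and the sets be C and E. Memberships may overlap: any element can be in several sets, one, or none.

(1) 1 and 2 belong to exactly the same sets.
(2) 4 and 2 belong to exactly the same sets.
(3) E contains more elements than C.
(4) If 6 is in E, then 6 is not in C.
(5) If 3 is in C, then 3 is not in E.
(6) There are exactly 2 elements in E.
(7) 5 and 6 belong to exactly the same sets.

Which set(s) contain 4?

4: none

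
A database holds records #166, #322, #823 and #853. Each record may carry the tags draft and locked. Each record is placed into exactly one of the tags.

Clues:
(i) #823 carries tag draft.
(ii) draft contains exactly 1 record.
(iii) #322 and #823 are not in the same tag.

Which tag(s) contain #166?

From (i): #823 ∈ draft.
(ii): draft already has 1, so the rest are out.
Only one tag left: #166 ∈ locked.
Only one tag left: #322 ∈ locked.
Only one tag left: #853 ∈ locked.

#166: locked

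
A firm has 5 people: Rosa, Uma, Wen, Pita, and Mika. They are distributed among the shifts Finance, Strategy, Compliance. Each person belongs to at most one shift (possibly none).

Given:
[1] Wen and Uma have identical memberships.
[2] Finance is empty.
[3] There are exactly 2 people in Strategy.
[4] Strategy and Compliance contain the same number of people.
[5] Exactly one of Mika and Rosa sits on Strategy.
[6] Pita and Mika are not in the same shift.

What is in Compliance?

Compliance = {Uma, Wen}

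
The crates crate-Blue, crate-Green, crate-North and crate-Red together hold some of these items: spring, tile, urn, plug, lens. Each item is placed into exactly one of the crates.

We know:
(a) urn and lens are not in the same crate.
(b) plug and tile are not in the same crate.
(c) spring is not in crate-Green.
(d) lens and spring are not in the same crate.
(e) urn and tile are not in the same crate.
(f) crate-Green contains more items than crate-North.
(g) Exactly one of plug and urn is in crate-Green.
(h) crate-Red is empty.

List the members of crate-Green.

crate-Green = {lens, plug}

From (c): spring ∉ crate-Green.
(h): crate-Red already has 0, so the rest are out.
Suppose tile ∈ crate-Green: no assignment then satisfies all the clues, so tile ∉ crate-Green.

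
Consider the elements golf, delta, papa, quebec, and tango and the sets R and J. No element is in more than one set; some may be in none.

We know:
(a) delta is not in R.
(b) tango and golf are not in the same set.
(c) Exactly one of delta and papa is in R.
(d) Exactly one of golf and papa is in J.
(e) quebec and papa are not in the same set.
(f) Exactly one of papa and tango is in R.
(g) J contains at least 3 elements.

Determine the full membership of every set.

From (a): delta ∉ R.
(c) (exactly one): papa ∈ R.
(d) (exactly one): golf ∈ J.
(e): quebec ∉ R.
(f) (exactly one): tango ∉ R.
(b): tango ∉ J.
(g): only 3 candidates remain for J, so all are in.

R = {papa}; J = {delta, golf, quebec}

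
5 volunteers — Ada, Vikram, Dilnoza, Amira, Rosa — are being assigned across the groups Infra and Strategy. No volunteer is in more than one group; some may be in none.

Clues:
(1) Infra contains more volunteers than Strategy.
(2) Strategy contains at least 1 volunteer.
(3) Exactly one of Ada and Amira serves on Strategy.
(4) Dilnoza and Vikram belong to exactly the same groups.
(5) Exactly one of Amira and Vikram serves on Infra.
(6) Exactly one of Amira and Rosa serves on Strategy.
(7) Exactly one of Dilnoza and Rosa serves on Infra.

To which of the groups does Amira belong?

Amira: Strategy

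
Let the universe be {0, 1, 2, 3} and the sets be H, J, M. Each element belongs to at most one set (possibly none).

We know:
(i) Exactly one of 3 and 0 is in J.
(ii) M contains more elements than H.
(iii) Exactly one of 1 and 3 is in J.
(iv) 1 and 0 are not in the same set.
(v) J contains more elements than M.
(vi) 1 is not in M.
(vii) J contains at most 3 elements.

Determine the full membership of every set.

H = {}; J = {2, 3}; M = {0}

From (vi): 1 ∉ M.
Suppose 0 ∈ H: no assignment then satisfies all the clues, so 0 ∉ H.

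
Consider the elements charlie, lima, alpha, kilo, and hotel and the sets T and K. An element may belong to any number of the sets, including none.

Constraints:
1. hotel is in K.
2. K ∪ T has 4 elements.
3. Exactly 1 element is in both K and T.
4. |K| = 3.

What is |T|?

2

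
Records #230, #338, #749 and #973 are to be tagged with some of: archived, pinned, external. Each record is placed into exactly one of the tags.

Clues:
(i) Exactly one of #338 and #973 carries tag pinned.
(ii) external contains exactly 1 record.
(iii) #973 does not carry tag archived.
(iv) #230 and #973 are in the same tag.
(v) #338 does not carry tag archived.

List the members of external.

external = {#338}

From (iii): #973 ∉ archived.
From (v): #338 ∉ archived.
(iv): #230 matches #973: #230 ∉ archived.
Suppose #230 ∈ external: no assignment then satisfies all the clues, so #230 ∉ external.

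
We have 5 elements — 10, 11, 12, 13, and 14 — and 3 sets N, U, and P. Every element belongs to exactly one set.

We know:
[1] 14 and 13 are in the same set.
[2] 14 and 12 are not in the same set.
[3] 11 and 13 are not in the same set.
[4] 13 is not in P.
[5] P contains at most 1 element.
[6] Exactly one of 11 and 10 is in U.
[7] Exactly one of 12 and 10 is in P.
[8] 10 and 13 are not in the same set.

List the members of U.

From (4): 13 ∉ P.
(1): 14 matches 13: 14 ∉ P.
Suppose 10 ∈ U: no assignment then satisfies all the clues, so 10 ∉ U.

U = {11, 12}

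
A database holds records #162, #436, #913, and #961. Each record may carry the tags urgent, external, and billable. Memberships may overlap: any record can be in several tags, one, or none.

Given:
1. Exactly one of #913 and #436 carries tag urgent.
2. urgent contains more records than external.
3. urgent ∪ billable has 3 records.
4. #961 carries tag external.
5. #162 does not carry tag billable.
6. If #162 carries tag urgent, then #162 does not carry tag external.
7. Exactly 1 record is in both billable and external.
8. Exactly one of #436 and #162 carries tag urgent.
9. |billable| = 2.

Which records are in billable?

billable = {#913, #961}

From (4): #961 ∈ external.
From (5): #162 ∉ billable.
Suppose #436 ∈ billable: no assignment then satisfies all the clues, so #436 ∉ billable.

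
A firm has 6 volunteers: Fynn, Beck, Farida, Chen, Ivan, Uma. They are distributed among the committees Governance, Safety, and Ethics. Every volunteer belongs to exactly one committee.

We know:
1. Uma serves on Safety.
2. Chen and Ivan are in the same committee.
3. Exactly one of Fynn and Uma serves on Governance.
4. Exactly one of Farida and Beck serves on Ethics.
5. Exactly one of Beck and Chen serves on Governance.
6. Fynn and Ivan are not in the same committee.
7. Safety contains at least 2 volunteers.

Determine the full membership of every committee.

Governance = {Beck, Fynn}; Safety = {Chen, Ivan, Uma}; Ethics = {Farida}

From (1): Uma ∈ Safety.
(3) (exactly one): Fynn ∈ Governance.
(6): Ivan ∉ Governance.
(2): Chen matches Ivan: Chen ∉ Governance.
(5) (exactly one): Beck ∈ Governance.
(4) (exactly one): Farida ∈ Ethics.
Suppose Chen ∉ Safety: no assignment then satisfies all the clues, so Chen ∈ Safety.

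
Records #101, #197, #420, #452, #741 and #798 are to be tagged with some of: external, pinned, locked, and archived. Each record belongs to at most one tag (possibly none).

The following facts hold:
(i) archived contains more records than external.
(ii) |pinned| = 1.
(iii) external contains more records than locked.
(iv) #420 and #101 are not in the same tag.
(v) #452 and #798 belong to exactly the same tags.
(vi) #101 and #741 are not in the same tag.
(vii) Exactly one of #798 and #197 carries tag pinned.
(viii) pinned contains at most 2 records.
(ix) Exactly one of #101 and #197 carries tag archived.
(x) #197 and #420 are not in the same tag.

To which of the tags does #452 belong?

#452: archived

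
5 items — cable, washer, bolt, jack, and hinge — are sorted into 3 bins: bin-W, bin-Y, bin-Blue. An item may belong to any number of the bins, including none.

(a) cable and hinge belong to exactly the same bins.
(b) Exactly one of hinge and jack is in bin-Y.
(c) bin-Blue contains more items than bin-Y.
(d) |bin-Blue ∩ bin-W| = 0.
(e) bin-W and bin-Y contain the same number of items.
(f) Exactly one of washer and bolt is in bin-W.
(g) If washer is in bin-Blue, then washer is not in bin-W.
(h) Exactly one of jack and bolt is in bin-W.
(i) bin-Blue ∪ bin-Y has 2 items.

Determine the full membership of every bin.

bin-W = {bolt}; bin-Y = {jack}; bin-Blue = {jack, washer}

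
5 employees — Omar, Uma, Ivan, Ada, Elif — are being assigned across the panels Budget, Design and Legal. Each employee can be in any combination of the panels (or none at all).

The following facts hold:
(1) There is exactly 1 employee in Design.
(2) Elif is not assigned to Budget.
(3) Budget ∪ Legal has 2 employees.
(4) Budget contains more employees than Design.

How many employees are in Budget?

2

From (2): Elif ∉ Budget.
Suppose Elif ∈ Legal: no assignment then satisfies all the clues, so Elif ∉ Legal.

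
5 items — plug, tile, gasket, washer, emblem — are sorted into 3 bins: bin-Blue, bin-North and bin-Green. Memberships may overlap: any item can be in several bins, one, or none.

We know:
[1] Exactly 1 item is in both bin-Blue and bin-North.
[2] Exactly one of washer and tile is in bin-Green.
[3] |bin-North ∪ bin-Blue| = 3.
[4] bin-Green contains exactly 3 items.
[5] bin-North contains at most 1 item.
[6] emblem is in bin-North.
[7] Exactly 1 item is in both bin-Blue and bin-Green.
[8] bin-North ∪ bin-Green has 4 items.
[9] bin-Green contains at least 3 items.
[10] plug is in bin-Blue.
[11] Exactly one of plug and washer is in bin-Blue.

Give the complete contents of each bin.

From (6): emblem ∈ bin-North.
From (10): plug ∈ bin-Blue.
(5): bin-North already has 1, so the rest are out.
(11) (exactly one): washer ∉ bin-Blue.
Suppose plug ∉ bin-Green: no assignment then satisfies all the clues, so plug ∈ bin-Green.

bin-Blue = {emblem, plug, tile}; bin-North = {emblem}; bin-Green = {gasket, plug, washer}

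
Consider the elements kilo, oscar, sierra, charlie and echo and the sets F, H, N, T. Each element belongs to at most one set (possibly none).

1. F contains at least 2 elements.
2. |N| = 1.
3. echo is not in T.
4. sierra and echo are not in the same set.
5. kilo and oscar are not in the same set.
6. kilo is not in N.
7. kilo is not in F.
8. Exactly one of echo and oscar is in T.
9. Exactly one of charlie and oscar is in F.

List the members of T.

T = {oscar}

From (3): echo ∉ T.
From (6): kilo ∉ N.
From (7): kilo ∉ F.
(8) (exactly one): oscar ∈ T.
(9) (exactly one): charlie ∈ F.
(5): kilo ∉ T.
Suppose sierra ∈ T: no assignment then satisfies all the clues, so sierra ∉ T.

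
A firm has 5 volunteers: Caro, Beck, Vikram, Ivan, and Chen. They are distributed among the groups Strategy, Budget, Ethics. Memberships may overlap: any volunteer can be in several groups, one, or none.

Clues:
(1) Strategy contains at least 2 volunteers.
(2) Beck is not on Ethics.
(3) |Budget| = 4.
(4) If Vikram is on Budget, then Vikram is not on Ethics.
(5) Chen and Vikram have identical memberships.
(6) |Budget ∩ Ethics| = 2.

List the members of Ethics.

Ethics = {Caro, Ivan}

From (2): Beck ∉ Ethics.
Suppose Caro ∉ Ethics: no assignment then satisfies all the clues, so Caro ∈ Ethics.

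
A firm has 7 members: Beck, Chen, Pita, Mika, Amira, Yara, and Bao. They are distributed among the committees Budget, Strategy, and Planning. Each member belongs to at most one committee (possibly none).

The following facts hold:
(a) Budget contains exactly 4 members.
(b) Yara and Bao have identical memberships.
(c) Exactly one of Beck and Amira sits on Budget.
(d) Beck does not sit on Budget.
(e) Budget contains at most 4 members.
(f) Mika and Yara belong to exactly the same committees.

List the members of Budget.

Budget = {Amira, Bao, Mika, Yara}

From (d): Beck ∉ Budget.
(c) (exactly one): Amira ∈ Budget.
Suppose Chen ∈ Budget: no assignment then satisfies all the clues, so Chen ∉ Budget.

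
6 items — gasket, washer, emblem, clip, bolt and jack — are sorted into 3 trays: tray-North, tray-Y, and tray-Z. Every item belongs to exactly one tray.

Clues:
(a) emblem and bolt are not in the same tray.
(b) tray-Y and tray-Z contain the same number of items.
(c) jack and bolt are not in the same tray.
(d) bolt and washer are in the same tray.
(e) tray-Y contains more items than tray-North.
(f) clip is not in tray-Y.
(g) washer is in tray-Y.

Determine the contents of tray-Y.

tray-Y = {bolt, gasket, washer}

From (f): clip ∉ tray-Y.
From (g): washer ∈ tray-Y.
(d): bolt matches washer: bolt ∉ tray-North.
(d): bolt matches washer: bolt ∈ tray-Y.
(a): emblem ∉ tray-Y.
(c): jack ∉ tray-Y.
Suppose gasket ∉ tray-Y: no assignment then satisfies all the clues, so gasket ∈ tray-Y.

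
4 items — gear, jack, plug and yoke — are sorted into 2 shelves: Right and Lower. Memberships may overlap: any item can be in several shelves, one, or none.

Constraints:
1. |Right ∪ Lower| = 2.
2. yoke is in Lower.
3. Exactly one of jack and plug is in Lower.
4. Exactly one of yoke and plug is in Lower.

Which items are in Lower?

From (2): yoke ∈ Lower.
(4) (exactly one): plug ∉ Lower.
(3) (exactly one): jack ∈ Lower.
Suppose gear ∈ Lower: no assignment then satisfies all the clues, so gear ∉ Lower.

Lower = {jack, yoke}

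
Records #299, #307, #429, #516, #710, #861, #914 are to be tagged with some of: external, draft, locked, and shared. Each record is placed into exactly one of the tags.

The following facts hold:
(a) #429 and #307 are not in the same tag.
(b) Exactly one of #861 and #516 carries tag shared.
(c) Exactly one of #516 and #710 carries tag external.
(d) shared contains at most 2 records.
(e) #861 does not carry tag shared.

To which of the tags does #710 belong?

#710: external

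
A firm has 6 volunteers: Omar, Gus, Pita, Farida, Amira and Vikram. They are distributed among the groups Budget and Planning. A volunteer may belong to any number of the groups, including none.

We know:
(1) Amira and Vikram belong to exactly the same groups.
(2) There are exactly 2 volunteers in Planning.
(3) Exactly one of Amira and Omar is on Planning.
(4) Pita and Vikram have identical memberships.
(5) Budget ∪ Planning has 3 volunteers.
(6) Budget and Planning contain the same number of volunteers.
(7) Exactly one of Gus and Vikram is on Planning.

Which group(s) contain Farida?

Farida: Budget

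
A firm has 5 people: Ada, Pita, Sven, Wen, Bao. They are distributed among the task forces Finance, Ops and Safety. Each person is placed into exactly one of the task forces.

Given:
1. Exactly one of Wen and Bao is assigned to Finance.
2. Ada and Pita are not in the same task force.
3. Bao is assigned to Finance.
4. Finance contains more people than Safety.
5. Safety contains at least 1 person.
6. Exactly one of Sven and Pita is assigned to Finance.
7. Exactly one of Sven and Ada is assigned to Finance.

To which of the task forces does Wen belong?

From (3): Bao ∈ Finance.
(1) (exactly one): Wen ∉ Finance.
Suppose Wen ∉ Ops: no assignment then satisfies all the clues, so Wen ∈ Ops.

Wen: Ops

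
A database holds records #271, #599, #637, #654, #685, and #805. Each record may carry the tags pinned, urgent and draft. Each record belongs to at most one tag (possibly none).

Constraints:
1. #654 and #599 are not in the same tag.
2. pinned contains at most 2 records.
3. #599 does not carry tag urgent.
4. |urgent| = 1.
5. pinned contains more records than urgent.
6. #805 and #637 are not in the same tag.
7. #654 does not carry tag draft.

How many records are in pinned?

From (3): #599 ∉ urgent.
From (7): #654 ∉ draft.

2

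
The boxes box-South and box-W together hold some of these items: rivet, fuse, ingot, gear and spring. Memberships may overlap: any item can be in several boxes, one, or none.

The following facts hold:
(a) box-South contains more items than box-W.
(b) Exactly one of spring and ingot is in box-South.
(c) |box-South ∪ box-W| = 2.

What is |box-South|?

2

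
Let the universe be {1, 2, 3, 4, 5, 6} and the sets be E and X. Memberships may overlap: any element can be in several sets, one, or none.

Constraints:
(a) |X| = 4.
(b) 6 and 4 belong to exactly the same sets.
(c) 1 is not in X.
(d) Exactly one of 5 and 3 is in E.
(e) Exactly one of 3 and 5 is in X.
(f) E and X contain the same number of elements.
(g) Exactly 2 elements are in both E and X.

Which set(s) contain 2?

2: X

From (c): 1 ∉ X.
Suppose 2 ∈ E: no assignment then satisfies all the clues, so 2 ∉ E.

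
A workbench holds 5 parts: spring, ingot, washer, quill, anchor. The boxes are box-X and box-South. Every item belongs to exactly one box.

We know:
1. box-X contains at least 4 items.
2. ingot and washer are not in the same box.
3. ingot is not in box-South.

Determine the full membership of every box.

From (3): ingot ∉ box-South.
Only one box left: ingot ∈ box-X.
(2): washer ∉ box-X.
Only one box left: washer ∈ box-South.
(1): only 4 candidates remain for box-X, so all are in.

box-X = {anchor, ingot, quill, spring}; box-South = {washer}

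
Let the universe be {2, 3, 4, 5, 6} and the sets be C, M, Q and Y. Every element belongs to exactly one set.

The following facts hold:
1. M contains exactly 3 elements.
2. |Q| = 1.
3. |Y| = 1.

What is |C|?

0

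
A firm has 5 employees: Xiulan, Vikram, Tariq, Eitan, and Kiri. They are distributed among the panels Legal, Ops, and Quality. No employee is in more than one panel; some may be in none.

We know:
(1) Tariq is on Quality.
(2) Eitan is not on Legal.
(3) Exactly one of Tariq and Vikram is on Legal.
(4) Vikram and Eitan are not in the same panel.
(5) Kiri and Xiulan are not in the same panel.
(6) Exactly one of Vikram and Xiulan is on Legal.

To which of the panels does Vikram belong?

From (1): Tariq ∈ Quality.
From (2): Eitan ∉ Legal.
(3) (exactly one): Vikram ∈ Legal.
(6) (exactly one): Xiulan ∉ Legal.

Vikram: Legal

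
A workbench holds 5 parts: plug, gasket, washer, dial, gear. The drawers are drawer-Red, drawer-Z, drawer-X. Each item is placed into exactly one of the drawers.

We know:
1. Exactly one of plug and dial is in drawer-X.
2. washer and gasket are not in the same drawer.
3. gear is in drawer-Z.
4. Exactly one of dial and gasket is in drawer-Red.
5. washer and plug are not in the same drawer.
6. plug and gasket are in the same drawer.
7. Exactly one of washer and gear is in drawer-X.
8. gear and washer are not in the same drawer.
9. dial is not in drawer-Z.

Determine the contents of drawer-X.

drawer-X = {dial, washer}

From (3): gear ∈ drawer-Z.
From (9): dial ∉ drawer-Z.
(7) (exactly one): washer ∈ drawer-X.
(2): gasket ∉ drawer-X.
(5): plug ∉ drawer-X.
(1) (exactly one): dial ∈ drawer-X.
(4) (exactly one): gasket ∈ drawer-Red.
(6): plug matches gasket: plug ∈ drawer-Red.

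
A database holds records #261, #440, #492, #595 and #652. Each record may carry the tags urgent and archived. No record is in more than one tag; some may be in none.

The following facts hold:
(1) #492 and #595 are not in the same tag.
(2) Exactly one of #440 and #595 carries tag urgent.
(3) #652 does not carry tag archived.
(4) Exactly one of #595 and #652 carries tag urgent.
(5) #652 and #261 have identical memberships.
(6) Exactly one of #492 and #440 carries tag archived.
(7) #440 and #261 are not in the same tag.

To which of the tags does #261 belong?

#261: none

From (3): #652 ∉ archived.
(5): #261 matches #652: #261 ∉ archived.
Suppose #261 ∈ urgent: no assignment then satisfies all the clues, so #261 ∉ urgent.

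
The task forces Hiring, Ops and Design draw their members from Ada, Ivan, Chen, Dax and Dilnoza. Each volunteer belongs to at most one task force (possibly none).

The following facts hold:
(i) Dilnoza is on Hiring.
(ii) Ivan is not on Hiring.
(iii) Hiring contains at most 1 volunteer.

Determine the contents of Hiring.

From (i): Dilnoza ∈ Hiring.
From (ii): Ivan ∉ Hiring.
(iii): Hiring already has 1, so the rest are out.

Hiring = {Dilnoza}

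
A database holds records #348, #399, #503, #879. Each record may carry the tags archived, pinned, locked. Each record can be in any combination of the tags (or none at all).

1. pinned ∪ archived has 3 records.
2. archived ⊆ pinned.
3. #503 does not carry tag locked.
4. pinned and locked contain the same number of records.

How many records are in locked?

3

From (3): #503 ∉ locked.
Suppose #348 ∉ locked: no assignment then satisfies all the clues, so #348 ∈ locked.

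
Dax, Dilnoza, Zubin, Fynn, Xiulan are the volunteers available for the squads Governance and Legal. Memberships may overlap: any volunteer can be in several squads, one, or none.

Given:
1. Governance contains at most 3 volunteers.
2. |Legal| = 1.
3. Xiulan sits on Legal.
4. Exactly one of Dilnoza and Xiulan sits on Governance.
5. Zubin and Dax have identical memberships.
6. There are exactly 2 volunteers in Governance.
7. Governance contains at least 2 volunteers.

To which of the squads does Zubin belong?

Zubin: none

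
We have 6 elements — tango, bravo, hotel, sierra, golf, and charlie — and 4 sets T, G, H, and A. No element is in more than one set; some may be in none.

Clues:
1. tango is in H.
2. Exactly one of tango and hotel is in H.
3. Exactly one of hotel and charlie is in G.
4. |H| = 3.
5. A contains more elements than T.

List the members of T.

T = {}

From (1): tango ∈ H.
(2) (exactly one): hotel ∉ H.
Suppose bravo ∈ T: no assignment then satisfies all the clues, so bravo ∉ T.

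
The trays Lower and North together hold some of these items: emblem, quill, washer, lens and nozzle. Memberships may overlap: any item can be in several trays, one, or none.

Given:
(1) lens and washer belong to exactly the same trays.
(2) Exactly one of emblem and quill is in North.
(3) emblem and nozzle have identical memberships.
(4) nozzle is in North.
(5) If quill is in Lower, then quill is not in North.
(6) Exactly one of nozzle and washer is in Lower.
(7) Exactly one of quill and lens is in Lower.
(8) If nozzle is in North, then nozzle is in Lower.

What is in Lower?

Lower = {emblem, nozzle, quill}

From (4): nozzle ∈ North.
(3): emblem matches nozzle: emblem ∈ North.
(8): nozzle ∈ Lower.
(2) (exactly one): quill ∉ North.
(3): emblem matches nozzle: emblem ∈ Lower.
(6) (exactly one): washer ∉ Lower.
(1): lens matches washer: lens ∉ Lower.
(7) (exactly one): quill ∈ Lower.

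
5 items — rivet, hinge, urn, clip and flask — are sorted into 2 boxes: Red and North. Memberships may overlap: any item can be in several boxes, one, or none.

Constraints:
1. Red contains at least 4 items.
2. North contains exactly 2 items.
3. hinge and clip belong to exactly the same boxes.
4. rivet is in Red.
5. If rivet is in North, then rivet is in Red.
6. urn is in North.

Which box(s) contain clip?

From (4): rivet ∈ Red.
From (6): urn ∈ North.
Suppose clip ∉ Red: no assignment then satisfies all the clues, so clip ∈ Red.

clip: Red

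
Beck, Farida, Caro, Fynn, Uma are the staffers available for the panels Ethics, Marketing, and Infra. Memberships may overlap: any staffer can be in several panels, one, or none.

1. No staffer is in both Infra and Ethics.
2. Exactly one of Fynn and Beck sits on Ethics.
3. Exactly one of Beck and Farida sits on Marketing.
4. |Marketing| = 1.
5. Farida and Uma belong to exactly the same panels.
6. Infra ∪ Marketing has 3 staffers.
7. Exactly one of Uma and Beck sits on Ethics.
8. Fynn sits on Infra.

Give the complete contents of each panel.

Ethics = {Beck}; Marketing = {Beck}; Infra = {Caro, Fynn}

From (8): Fynn ∈ Infra.
(1) (disjoint): Fynn ∉ Ethics.
(2) (exactly one): Beck ∈ Ethics.
(7) (exactly one): Uma ∉ Ethics.
(1) (disjoint): Beck ∉ Infra.
(5): Farida matches Uma: Farida ∉ Ethics.
Suppose Beck ∉ Marketing: no assignment then satisfies all the clues, so Beck ∈ Marketing.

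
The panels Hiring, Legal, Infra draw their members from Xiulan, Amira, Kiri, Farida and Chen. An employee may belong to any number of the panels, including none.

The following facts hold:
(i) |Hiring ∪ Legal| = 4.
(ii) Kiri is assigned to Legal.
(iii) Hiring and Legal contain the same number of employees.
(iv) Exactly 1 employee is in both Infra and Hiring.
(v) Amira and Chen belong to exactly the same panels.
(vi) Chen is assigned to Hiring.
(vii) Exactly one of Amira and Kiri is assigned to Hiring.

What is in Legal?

From (ii): Kiri ∈ Legal.
From (vi): Chen ∈ Hiring.
(v): Amira matches Chen: Amira ∈ Hiring.
(vii) (exactly one): Kiri ∉ Hiring.
Suppose Xiulan ∈ Legal: no assignment then satisfies all the clues, so Xiulan ∉ Legal.

Legal = {Amira, Chen, Kiri}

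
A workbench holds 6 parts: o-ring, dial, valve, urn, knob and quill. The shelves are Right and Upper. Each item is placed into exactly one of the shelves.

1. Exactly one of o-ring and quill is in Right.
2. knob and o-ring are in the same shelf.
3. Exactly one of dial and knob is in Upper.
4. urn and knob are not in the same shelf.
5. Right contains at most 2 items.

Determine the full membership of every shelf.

Right = {knob, o-ring}; Upper = {dial, quill, urn, valve}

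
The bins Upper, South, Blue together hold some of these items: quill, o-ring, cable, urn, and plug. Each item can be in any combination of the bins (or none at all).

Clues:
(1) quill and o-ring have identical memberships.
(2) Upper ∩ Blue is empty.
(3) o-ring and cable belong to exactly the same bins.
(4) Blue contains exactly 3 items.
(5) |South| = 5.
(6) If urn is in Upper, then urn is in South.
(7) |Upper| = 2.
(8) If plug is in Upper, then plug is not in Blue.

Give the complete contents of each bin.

Upper = {plug, urn}; South = {cable, o-ring, plug, quill, urn}; Blue = {cable, o-ring, quill}

(5): only 5 candidates remain for South, so all are in.
Suppose quill ∈ Upper: no assignment then satisfies all the clues, so quill ∉ Upper.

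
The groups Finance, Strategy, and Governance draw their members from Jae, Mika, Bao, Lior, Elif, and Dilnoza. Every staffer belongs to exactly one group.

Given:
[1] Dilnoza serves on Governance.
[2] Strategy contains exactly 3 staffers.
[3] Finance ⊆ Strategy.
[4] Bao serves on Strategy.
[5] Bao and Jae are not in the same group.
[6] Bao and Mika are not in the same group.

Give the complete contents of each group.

From (1): Dilnoza ∈ Governance.
From (4): Bao ∈ Strategy.
(5): Jae ∉ Strategy.
(6): Mika ∉ Strategy.
(2): only 3 candidates remain for Strategy, so all are in.
(3) contrapositive: Jae ∉ Finance.
(3) contrapositive: Mika ∉ Finance.
Only one group left: Jae ∈ Governance.
Only one group left: Mika ∈ Governance.

Finance = {}; Strategy = {Bao, Elif, Lior}; Governance = {Dilnoza, Jae, Mika}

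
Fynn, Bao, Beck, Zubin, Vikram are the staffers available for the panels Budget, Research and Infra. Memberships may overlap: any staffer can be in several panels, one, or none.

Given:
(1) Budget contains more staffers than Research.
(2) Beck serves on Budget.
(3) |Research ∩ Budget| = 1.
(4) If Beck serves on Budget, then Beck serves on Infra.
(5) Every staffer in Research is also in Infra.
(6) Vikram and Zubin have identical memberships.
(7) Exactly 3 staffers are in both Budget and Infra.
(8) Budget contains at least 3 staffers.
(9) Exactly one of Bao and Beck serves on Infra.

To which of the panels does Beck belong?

Beck: Budget, Infra, Research

From (2): Beck ∈ Budget.
(4): Beck ∈ Infra.
(9) (exactly one): Bao ∉ Infra.
(5) contrapositive: Bao ∉ Research.
Suppose Beck ∉ Research: no assignment then satisfies all the clues, so Beck ∈ Research.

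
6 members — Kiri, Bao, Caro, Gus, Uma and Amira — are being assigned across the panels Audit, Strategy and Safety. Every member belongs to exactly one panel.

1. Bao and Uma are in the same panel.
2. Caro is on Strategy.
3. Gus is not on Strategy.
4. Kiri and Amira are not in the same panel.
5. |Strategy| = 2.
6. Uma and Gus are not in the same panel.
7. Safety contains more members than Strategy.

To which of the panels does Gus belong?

Gus: Audit

From (2): Caro ∈ Strategy.
From (3): Gus ∉ Strategy.
Suppose Gus ∉ Audit: no assignment then satisfies all the clues, so Gus ∈ Audit.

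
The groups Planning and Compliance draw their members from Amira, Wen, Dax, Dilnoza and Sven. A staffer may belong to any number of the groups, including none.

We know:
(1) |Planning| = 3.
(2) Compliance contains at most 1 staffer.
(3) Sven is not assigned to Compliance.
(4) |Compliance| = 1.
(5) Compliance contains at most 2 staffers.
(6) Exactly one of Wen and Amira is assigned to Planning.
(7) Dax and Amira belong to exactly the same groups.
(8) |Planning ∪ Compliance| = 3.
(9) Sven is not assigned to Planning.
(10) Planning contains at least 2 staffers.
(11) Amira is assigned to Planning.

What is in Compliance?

From (3): Sven ∉ Compliance.
From (9): Sven ∉ Planning.
From (11): Amira ∈ Planning.
(6) (exactly one): Wen ∉ Planning.
(7): Dax matches Amira: Dax ∈ Planning.
(1): only 3 candidates remain for Planning, so all are in.
Suppose Amira ∈ Compliance: no assignment then satisfies all the clues, so Amira ∉ Compliance.

Compliance = {Dilnoza}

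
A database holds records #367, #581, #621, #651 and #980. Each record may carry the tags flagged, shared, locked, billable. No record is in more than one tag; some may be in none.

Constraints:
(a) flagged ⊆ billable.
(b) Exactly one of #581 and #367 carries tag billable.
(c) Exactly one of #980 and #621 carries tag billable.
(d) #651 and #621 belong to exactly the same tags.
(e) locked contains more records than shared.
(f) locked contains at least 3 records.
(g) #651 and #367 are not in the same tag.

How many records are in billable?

2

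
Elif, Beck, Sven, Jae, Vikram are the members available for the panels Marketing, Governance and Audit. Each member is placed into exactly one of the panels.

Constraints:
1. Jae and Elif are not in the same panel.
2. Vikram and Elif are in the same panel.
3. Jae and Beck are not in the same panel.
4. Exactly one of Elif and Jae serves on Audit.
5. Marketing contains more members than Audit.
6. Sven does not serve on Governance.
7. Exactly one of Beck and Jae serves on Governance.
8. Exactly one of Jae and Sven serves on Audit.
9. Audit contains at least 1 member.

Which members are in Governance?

Governance = {Beck}

From (6): Sven ∉ Governance.
Suppose Elif ∈ Governance: no assignment then satisfies all the clues, so Elif ∉ Governance.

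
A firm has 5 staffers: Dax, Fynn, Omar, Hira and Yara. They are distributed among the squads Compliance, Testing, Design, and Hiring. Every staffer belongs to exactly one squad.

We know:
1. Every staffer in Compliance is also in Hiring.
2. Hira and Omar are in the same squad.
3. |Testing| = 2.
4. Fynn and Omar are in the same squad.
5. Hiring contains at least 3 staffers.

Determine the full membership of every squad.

Compliance = {}; Testing = {Dax, Yara}; Design = {}; Hiring = {Fynn, Hira, Omar}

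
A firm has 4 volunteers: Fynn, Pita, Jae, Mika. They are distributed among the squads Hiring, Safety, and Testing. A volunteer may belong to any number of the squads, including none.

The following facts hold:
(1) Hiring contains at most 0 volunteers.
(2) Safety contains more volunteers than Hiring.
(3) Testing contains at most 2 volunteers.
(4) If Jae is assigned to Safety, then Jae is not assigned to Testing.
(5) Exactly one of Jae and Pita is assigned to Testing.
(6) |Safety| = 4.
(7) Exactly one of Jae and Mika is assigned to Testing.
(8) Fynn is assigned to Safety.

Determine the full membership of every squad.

Hiring = {}; Safety = {Fynn, Jae, Mika, Pita}; Testing = {Mika, Pita}

From (8): Fynn ∈ Safety.
(1): Hiring already has 0, so the rest are out.
(6): only 4 candidates remain for Safety, so all are in.
(4): Jae ∉ Testing.
(5) (exactly one): Pita ∈ Testing.
(7) (exactly one): Mika ∈ Testing.
(3): Testing already has 2, so the rest are out.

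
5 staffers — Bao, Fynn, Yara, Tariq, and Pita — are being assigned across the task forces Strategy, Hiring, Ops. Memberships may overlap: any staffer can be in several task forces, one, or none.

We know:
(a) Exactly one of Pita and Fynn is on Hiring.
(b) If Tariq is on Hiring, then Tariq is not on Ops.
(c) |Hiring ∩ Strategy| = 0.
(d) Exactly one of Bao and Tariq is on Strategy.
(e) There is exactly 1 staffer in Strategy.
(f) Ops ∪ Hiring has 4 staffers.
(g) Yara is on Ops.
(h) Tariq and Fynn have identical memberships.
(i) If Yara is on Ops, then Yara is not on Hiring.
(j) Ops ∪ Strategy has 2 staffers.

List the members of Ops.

Ops = {Bao, Yara}

From (g): Yara ∈ Ops.
(i): Yara ∉ Hiring.
Suppose Bao ∉ Ops: no assignment then satisfies all the clues, so Bao ∈ Ops.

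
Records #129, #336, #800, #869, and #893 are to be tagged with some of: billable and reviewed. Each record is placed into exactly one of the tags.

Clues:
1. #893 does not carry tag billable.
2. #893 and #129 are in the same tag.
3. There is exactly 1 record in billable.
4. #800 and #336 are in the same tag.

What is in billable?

billable = {#869}

From (1): #893 ∉ billable.
(2): #129 matches #893: #129 ∉ billable.
Only one tag left: #129 ∈ reviewed.
Only one tag left: #893 ∈ reviewed.
Suppose #336 ∈ billable: no assignment then satisfies all the clues, so #336 ∉ billable.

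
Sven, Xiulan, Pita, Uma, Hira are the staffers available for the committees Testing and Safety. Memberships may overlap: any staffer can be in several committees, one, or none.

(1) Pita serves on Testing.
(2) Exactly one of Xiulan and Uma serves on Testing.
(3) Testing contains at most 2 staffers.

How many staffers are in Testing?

2

From (1): Pita ∈ Testing.
Suppose Sven ∈ Testing: no assignment then satisfies all the clues, so Sven ∉ Testing.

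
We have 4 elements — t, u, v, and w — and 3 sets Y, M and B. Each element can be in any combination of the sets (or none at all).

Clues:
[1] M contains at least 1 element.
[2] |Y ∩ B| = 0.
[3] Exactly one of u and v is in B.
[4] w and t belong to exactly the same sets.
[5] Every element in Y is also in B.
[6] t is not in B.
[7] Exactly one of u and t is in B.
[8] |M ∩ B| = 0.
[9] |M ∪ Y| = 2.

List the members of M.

M = {t, w}

From (6): t ∉ B.
(4): w matches t: w ∉ B.
(5) contrapositive: t ∉ Y.
(5) contrapositive: w ∉ Y.
(7) (exactly one): u ∈ B.
(3) (exactly one): v ∉ B.
(5) contrapositive: v ∉ Y.
Suppose t ∉ M: no assignment then satisfies all the clues, so t ∈ M.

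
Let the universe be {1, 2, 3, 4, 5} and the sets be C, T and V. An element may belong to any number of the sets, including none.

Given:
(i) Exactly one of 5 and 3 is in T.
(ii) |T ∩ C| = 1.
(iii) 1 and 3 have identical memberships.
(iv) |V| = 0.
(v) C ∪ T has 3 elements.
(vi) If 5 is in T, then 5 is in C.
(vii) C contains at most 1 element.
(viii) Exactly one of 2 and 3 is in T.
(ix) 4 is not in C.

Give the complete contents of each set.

C = {5}; T = {2, 4, 5}; V = {}

From (ix): 4 ∉ C.
(iv): V already has 0, so the rest are out.
Suppose 1 ∈ C: no assignment then satisfies all the clues, so 1 ∉ C.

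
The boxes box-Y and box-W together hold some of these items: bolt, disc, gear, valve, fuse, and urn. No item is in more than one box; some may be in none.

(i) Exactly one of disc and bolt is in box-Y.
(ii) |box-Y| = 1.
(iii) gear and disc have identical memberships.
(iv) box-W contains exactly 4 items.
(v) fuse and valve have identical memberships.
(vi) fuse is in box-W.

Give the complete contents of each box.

box-Y = {bolt}; box-W = {disc, fuse, gear, valve}

From (vi): fuse ∈ box-W.
(v): valve matches fuse: valve ∉ box-Y.
(v): valve matches fuse: valve ∈ box-W.
Suppose bolt ∉ box-Y: no assignment then satisfies all the clues, so bolt ∈ box-Y.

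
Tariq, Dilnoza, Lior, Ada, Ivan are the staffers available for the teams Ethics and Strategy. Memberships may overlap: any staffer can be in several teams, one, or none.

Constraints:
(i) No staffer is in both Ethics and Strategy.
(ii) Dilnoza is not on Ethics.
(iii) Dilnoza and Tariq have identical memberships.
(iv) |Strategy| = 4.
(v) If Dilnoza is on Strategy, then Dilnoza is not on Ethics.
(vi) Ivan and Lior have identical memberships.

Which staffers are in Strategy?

From (ii): Dilnoza ∉ Ethics.
(iii): Tariq matches Dilnoza: Tariq ∉ Ethics.
Suppose Tariq ∉ Strategy: no assignment then satisfies all the clues, so Tariq ∈ Strategy.

Strategy = {Dilnoza, Ivan, Lior, Tariq}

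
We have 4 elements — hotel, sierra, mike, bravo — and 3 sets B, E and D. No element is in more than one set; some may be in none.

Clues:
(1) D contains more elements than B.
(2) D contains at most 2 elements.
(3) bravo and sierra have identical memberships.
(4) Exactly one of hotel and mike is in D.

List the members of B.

B = {}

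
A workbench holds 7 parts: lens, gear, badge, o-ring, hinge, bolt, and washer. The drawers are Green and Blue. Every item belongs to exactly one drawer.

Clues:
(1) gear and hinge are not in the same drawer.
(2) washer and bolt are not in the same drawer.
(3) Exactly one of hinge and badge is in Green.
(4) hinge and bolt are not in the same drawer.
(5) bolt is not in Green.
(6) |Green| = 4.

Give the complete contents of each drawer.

From (5): bolt ∉ Green.
Only one drawer left: bolt ∈ Blue.
(2): washer ∉ Blue.
(4): hinge ∉ Blue.
Only one drawer left: hinge ∈ Green.
Only one drawer left: washer ∈ Green.
(1): gear ∉ Green.
(3) (exactly one): badge ∉ Green.
(6): only 4 candidates remain for Green, so all are in.
Only one drawer left: gear ∈ Blue.
Only one drawer left: badge ∈ Blue.

Green = {hinge, lens, o-ring, washer}; Blue = {badge, bolt, gear}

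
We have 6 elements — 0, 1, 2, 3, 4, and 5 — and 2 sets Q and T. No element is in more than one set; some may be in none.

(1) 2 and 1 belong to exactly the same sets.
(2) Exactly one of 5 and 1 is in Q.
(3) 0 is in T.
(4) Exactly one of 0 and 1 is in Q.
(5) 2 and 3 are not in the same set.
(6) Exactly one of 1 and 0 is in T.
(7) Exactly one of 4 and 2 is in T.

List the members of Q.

From (3): 0 ∈ T.
(4) (exactly one): 1 ∈ Q.
(1): 2 matches 1: 2 ∈ Q.
(2) (exactly one): 5 ∉ Q.
(5): 3 ∉ Q.
(7) (exactly one): 4 ∈ T.

Q = {1, 2}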